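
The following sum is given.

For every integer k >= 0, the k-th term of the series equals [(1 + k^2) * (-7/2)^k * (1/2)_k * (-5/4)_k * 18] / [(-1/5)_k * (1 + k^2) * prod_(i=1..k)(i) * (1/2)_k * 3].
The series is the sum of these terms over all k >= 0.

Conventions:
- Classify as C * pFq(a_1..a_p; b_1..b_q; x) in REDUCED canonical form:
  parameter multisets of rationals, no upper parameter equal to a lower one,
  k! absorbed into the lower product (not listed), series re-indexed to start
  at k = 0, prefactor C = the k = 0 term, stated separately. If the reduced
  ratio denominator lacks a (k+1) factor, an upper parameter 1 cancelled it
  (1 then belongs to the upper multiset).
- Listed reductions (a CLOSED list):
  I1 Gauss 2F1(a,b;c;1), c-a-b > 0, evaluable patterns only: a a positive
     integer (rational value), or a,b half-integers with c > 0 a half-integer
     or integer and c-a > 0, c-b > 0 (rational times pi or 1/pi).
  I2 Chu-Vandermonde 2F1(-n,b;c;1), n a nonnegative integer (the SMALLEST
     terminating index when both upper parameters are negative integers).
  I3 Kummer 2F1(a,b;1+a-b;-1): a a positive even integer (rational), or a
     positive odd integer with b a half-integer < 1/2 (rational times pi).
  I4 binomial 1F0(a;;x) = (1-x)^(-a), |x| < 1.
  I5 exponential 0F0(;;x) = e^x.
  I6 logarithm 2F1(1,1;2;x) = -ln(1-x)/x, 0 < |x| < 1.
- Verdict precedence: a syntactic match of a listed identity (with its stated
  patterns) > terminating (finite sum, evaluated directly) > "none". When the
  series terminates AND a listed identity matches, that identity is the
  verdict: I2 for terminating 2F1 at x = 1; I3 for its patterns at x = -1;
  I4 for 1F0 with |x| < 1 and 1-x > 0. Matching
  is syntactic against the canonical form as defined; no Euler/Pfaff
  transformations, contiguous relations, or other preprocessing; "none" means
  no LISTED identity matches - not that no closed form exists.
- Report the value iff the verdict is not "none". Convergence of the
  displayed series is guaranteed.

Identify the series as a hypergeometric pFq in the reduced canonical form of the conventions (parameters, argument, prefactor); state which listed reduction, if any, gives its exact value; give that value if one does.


At argument -7/2: a 1F1 with upper {-5/4}, lower {-1/5}, scaled by C = 6. Verdict: none. No listed pattern accepts 1F1(-5/4; -1/5; -7/2).

Key step: from the first term 6: the parameter 1/2 appears in both the upper and lower lists and cancels (alongside the other common factor).
Ratio: r(k) = (-7/2) * (k-5/4) / [(k-1/5) (k+1)] - rational; roots negated = parameters, x = (-7/2), C = 6.


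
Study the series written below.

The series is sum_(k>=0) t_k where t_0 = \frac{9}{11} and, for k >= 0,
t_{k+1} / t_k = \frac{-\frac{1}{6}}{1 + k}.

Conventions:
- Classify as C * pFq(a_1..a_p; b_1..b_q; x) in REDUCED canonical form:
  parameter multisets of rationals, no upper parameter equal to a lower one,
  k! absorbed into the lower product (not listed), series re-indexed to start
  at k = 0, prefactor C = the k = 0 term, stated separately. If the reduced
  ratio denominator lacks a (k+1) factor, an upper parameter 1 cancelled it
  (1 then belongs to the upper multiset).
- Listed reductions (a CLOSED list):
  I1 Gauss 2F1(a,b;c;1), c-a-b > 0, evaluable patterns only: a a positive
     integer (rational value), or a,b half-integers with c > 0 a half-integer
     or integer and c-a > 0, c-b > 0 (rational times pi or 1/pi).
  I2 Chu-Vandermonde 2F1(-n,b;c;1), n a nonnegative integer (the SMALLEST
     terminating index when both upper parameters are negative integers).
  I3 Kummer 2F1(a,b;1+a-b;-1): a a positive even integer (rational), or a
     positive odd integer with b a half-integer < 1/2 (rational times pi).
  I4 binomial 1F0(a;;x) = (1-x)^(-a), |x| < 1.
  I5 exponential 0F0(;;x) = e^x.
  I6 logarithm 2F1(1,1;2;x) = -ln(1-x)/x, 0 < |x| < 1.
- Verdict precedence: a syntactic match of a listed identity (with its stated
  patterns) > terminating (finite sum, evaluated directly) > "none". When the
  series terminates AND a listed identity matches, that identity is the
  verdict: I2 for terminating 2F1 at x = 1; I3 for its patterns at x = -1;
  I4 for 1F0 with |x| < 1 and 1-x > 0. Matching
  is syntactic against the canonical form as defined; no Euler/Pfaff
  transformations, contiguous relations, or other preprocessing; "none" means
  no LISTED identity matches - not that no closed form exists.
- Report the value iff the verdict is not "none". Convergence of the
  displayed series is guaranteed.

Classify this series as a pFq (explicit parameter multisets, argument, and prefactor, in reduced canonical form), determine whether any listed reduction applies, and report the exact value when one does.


With C = \frac{9}{11}: the canonical form is 0F0(-; -; -\frac{1}{6}). Verdict at x = -\frac{1}{6}: the I5 exponential reduction matches (the 0F0 exponential series at x = -\frac{1}{6}). Its exact value is \frac{9}{11} \cdot e^{-\frac{1}{6}}.

Key step: t_0 being \frac{9}{11}, the expanded ratio factors over Q; C = 9/11, x = -1/6, roots give parameters.
Adjacent-term ratio: r(k) = -\frac{1}{6} * 1 / [(k+1)] - poly over poly, x = -\frac{1}{6} from leading terms; C = \frac{9}{11} at k = 0.


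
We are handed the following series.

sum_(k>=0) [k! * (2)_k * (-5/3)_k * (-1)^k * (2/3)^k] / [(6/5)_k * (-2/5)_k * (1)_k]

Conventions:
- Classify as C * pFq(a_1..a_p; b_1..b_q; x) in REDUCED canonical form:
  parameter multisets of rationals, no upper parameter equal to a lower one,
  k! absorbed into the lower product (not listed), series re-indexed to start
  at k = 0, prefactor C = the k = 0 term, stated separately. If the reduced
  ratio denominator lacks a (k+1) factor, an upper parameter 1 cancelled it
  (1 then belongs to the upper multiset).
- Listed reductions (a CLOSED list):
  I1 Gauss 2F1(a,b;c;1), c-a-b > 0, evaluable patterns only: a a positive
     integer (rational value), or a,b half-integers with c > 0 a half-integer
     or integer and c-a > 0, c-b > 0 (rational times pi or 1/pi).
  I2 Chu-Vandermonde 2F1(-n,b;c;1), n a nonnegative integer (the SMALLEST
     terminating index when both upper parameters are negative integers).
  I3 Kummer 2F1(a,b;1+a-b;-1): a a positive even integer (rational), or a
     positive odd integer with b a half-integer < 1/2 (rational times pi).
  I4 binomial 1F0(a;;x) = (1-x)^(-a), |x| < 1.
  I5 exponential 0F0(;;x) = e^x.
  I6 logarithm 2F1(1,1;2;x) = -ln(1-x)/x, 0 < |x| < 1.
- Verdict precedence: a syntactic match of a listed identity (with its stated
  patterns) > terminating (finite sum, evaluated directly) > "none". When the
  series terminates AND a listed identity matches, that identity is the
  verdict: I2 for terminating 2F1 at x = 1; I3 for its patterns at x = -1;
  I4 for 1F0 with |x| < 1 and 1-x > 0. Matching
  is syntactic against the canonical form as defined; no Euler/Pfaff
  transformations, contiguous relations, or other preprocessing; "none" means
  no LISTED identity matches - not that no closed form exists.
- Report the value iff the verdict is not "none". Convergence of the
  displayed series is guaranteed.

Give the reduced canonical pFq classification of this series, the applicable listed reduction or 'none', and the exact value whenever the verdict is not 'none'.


The series (x = -2/3) is 3F2: upper {-5/3, 1, 2}, lower {-2/5, 6/5}, prefactor 1. Verdict: none - this 3F2 at x = -2/3 matches no listed pattern, and upper {-5/3, 1, 2} holds no stopper.

Key step: t_0 = 1 here, and the (-1)^k factor (C = 1, x = -2/3) folds into the argument's sign.
Term ratio: r(k) = (-2/3) * (k-5/3) (k+1) (k+2) / [(k-2/5) (k+6/5) (k+1)] ; factor over Q: parameters, x = (-2/3), and C = 1.


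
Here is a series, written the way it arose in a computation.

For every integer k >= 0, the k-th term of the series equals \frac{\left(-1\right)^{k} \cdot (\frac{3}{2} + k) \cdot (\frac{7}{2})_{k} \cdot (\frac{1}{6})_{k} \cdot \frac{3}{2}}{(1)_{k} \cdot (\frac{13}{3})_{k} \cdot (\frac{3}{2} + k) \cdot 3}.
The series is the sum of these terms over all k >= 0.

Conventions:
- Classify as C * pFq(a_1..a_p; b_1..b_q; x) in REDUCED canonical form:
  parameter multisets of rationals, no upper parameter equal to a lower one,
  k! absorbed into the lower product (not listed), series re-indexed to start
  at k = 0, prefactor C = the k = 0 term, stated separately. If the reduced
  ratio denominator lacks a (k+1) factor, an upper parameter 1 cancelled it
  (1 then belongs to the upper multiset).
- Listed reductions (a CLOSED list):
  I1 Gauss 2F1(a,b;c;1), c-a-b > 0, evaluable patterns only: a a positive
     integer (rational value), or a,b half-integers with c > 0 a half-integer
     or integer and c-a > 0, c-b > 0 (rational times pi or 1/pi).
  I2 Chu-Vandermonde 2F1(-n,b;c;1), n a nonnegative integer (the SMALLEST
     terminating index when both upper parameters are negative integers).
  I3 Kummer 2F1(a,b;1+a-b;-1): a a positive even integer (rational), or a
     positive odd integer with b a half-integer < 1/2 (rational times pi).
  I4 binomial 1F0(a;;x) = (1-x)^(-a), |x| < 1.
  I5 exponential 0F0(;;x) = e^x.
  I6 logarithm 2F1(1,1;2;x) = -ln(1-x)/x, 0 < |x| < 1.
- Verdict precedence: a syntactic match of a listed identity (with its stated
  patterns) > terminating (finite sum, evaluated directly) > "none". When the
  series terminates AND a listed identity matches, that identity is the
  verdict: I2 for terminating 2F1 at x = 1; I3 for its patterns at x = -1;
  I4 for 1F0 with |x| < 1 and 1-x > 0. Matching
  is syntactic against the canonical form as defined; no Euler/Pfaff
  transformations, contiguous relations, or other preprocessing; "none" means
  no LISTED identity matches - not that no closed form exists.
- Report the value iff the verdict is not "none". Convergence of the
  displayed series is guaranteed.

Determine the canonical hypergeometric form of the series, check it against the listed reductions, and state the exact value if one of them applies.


Key step: from the first term \frac{1}{2}: (1)_k (C = 1/2) is k! itself.
Ratio: r(k) = -1 * (k+\frac{1}{6}) (k+\frac{7}{2}) / [(k+\frac{13}{3}) (k+1)] - rational; roots negated = parameters, x = -1, C = \frac{1}{2}.

x = -1 here; the reduced form reads 2F1, upper {\frac{1}{6}, \frac{7}{2}}, lower {\frac{13}{3}}, C = \frac{1}{2}. Verdict: none. No listed pattern accepts 2F1(\frac{1}{6}, \frac{7}{2}; \frac{13}{3}; -1).


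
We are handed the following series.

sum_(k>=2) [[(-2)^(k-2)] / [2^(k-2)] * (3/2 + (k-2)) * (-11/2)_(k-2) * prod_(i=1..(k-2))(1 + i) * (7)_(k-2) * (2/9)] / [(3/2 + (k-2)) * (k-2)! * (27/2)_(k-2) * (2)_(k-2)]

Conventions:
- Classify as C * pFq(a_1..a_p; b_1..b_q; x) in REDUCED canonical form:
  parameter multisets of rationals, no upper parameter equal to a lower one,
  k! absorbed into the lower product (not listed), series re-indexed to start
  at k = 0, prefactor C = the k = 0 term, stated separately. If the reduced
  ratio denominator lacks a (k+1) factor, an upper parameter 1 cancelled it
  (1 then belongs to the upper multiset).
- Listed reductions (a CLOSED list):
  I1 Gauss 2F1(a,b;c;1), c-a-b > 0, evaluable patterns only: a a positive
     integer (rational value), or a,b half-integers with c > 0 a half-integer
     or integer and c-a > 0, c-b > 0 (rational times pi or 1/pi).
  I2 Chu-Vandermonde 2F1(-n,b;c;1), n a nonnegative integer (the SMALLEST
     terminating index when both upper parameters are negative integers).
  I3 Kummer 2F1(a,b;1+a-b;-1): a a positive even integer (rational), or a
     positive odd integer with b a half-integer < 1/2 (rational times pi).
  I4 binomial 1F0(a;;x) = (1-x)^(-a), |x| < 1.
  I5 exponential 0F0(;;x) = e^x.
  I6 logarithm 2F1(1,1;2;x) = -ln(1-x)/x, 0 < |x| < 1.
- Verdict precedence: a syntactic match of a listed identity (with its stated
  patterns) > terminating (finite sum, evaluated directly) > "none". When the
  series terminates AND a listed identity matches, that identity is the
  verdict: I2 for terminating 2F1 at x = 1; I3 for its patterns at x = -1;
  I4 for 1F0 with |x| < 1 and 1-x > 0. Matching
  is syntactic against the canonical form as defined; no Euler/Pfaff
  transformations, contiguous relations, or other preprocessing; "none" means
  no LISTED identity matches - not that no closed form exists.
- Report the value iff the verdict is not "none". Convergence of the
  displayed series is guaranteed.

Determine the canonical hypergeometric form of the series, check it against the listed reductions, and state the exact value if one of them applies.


Prefactor 2/9, argument -1: 2F1 with upper {-11/2, 7} over lower {27/2}. Verdict: this is the Kummer evaluation I3 (x = -1; c = 27/2 equals 1+a-b for upper {-11/2, 7}: listed pattern). Hence: (929553625/1207959552) * pi.

The tell: t_0 being 2/9, the running product (C = 2/9, x = -1) telescopes to a rising factorial.
Term ratio: r(k) = (-1) * (k-11/2) (k+7) / [(k+27/2) (k+1)] - rational in k. x = (-1); t_0 = 2/9; negate the roots.


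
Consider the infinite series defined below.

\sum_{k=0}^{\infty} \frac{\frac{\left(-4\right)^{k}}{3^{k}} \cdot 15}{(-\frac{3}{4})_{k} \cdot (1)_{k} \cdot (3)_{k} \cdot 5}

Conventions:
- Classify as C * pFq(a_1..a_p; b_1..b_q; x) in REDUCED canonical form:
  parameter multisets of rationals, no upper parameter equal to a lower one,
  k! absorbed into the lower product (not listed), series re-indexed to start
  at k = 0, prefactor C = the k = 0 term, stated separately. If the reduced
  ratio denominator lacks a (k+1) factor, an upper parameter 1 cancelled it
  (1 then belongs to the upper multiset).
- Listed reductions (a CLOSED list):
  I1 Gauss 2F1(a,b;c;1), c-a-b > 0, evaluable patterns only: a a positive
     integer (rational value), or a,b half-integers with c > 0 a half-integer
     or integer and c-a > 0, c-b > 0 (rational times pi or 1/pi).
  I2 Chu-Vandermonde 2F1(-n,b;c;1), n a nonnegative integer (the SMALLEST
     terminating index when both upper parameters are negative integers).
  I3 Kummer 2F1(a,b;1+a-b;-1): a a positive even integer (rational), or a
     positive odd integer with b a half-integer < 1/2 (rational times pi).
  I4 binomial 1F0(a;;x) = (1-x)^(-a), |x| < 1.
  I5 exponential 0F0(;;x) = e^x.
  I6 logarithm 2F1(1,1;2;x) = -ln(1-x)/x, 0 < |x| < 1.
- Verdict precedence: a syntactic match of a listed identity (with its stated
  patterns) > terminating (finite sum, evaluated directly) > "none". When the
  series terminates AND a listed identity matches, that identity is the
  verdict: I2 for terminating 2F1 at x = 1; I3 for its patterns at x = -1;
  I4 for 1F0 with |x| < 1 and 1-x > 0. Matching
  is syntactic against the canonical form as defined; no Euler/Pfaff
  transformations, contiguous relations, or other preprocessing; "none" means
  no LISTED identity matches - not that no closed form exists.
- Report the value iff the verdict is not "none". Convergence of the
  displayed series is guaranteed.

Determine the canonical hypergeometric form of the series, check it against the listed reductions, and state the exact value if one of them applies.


Key observation: x = -\frac{4}{3} and the two geometric factors (C = 3, x = -4/3) combine into one argument.
Ratio: r(k) = -\frac{4}{3} * 1 / [(k-\frac{3}{4}) (k+3) (k+1)] - rational in k, leading ratio -\frac{4}{3}; with t_0 = 3, classification follows.

Classification (C = 3): 0F2 with upper {-}, lower {-\frac{3}{4}, 3}, argument x = -\frac{4}{3}. Verdict: none. Every listed pattern misses the 0F2 form at -\frac{4}{3}, upper {-}.


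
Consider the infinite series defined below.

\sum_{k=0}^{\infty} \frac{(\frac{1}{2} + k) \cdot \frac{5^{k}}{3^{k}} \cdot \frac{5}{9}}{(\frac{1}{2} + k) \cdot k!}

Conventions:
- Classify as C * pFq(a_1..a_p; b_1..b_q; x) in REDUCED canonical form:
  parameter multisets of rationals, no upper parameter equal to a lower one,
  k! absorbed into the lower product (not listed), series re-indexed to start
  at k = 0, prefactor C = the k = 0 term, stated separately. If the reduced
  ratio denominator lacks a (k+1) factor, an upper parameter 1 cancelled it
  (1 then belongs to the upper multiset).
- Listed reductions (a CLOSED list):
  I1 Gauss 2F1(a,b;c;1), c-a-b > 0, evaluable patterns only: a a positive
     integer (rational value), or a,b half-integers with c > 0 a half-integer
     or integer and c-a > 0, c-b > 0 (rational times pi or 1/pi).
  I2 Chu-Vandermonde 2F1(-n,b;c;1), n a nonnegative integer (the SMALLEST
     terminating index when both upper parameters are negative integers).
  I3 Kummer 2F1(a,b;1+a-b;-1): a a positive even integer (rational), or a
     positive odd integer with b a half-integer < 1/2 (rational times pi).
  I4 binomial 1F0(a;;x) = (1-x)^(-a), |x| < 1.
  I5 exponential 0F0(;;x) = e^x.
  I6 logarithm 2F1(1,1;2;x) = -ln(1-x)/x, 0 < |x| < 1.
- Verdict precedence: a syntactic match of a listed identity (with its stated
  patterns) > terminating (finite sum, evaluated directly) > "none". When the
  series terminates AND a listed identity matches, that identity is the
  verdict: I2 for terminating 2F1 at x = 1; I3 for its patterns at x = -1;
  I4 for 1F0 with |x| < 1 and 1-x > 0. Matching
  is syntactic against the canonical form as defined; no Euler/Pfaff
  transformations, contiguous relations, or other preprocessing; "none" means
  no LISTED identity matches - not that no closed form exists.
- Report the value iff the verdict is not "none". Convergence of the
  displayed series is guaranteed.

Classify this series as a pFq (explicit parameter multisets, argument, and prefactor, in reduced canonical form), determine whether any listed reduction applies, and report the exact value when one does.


Prefactor \frac{5}{9}, argument \frac{5}{3}: 0F0 with upper {-} over lower {-}. Verdict: the I5 exponential reduction matches (the 0F0 exponential series at x = \frac{5}{3}). Value: \frac{5}{9} \cdot e^{\frac{5}{3}}.

The tell: with t_0 = \frac{5}{9}, the two geometric factors (prefactor 5/9) combine into one argument.
Ratio: r(k) = \frac{5}{3} * 1 / [(k+1)] - rational; roots negated = parameters, x = \frac{5}{3}, C = \frac{5}{9}.


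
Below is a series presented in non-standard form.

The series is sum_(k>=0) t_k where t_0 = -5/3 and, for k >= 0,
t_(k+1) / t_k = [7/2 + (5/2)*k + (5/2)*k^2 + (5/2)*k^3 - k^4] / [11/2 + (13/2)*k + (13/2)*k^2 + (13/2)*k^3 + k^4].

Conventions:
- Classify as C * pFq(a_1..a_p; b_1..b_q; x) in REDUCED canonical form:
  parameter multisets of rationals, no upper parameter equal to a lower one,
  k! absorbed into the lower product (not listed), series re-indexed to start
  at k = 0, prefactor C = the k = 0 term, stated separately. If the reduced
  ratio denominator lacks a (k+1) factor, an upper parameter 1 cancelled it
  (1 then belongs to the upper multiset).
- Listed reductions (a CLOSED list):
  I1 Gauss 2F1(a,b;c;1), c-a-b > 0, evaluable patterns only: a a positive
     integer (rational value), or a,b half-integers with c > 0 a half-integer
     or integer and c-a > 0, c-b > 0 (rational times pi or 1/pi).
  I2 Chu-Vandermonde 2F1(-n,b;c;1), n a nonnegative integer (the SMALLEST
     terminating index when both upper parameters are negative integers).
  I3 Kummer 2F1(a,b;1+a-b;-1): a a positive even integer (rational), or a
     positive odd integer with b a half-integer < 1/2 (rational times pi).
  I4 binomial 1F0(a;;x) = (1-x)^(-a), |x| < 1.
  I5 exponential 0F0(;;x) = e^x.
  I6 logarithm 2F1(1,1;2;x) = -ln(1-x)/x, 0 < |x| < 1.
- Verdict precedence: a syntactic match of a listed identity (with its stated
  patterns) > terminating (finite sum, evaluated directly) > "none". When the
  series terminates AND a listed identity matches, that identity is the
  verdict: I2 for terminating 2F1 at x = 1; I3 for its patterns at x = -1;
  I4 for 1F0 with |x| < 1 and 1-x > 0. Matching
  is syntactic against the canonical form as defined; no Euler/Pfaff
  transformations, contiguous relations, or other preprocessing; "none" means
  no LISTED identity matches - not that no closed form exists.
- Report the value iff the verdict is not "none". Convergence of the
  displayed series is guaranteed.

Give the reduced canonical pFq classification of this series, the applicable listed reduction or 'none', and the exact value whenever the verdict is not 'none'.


Prefactor -5/3, argument -1: 2F1 with upper {-7/2, 1} over lower {11/2}. Verdict: the Kummer evaluation I3 applies (x = -1; c = 11/2 equals 1+a-b for upper {-7/2, 1}: listed pattern). Sum: (-525/512) * pi.

Key observation: with t_0 = -5/3, cancel k^2 + 1 from the displayed ratio first; then prefactor -5/3.
Term ratio: r(k) = (-1) * (k-7/2) (k+1) / [(k+11/2) (k+1)] - rational in k, leading ratio (-1); with t_0 = -5/3, classification follows.


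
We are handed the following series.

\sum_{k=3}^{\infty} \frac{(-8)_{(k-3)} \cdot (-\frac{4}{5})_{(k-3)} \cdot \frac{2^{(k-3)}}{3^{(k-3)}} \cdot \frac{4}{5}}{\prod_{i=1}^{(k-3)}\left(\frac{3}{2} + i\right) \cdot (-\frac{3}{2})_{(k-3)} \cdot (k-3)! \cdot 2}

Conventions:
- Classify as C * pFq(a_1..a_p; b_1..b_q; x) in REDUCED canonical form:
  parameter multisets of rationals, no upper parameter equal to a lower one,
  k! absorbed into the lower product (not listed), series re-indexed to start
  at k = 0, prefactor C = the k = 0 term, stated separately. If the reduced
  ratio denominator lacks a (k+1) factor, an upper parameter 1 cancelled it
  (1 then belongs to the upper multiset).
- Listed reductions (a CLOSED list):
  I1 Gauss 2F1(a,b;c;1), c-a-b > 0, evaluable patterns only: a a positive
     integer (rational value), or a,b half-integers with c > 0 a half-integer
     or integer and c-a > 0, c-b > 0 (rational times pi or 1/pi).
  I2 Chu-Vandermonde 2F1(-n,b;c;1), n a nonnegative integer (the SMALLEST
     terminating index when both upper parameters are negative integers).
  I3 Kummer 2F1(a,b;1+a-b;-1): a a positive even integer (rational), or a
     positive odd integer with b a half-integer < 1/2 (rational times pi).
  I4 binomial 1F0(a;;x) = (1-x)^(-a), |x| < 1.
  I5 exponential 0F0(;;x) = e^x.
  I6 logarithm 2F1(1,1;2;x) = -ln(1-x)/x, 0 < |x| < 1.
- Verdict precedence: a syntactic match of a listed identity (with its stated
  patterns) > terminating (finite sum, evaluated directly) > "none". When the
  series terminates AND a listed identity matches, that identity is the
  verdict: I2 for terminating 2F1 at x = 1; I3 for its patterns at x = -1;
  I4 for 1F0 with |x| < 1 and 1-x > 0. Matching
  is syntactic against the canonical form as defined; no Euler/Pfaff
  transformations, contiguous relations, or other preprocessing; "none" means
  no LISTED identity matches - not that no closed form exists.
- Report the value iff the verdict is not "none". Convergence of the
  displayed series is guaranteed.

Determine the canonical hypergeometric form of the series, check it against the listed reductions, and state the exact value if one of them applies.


x = \frac{2}{3} here; the reduced form reads 2F2, upper {-8, -\frac{4}{5}}, lower {-\frac{3}{2}, \frac{5}{2}}, C = \frac{2}{5}. Verdict: terminating. With -8 upstairs the series is a 9-term polynomial sum; evaluated term by term. Hence: -\frac{13521356300689573766}{125849925617431640625}.

Key step: t_0 being \frac{2}{5}, the lower running product (prefactor 2/5) is a rising factorial.
Consecutive-term ratio: r(k) = \frac{2}{3} * (k-8) (k-\frac{4}{5}) / [(k-\frac{3}{2}) (k+\frac{5}{2}) (k+1)] - poly over poly, x = \frac{2}{3} from leading terms; C = \frac{2}{5} at k = 0.


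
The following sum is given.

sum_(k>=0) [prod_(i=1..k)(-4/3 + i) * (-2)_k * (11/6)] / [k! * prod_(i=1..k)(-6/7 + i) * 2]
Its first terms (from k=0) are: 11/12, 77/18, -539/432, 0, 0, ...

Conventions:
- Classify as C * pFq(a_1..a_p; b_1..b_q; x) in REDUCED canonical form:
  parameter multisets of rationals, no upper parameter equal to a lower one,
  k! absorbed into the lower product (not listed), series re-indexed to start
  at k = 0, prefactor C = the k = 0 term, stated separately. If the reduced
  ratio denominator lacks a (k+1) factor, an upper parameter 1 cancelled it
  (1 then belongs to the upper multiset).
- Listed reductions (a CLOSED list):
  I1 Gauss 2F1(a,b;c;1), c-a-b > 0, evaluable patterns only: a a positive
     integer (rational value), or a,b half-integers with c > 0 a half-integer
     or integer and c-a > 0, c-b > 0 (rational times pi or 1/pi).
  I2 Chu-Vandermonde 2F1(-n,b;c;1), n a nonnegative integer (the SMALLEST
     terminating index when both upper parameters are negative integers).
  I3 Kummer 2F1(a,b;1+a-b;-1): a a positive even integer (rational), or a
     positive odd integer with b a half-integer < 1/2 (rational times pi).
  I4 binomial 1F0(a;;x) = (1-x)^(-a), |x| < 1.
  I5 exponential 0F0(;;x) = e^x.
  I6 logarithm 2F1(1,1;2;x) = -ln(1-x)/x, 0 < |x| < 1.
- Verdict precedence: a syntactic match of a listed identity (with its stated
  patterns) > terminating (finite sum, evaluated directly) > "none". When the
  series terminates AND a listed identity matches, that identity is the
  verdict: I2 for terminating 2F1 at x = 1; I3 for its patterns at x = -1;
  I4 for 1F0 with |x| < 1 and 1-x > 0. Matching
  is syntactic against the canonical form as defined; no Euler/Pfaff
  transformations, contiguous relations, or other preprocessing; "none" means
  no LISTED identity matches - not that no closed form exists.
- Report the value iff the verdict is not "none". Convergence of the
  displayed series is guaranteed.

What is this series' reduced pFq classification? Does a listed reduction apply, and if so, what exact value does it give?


Reduced: x = 1, 2F1, upper = {-2, -1/3}, lower = {1/7}, C = 11/12. Verdict: this is Chu-Vandermonde (I2) (terminating 2F1 at x = 1 with n = 2, b = -1/3, c = 1/7). Value: 1705/432.

Structural cue: with t_0 = 11/12, the lower running product (prefactor 11/12) is a rising factorial.
Consecutive-term ratio: r(k) = 1 * (k-2) (k-1/3) / [(k+1/7) (k+1)] - poly over poly, x = 1 from leading terms; C = 11/12 at k = 0.


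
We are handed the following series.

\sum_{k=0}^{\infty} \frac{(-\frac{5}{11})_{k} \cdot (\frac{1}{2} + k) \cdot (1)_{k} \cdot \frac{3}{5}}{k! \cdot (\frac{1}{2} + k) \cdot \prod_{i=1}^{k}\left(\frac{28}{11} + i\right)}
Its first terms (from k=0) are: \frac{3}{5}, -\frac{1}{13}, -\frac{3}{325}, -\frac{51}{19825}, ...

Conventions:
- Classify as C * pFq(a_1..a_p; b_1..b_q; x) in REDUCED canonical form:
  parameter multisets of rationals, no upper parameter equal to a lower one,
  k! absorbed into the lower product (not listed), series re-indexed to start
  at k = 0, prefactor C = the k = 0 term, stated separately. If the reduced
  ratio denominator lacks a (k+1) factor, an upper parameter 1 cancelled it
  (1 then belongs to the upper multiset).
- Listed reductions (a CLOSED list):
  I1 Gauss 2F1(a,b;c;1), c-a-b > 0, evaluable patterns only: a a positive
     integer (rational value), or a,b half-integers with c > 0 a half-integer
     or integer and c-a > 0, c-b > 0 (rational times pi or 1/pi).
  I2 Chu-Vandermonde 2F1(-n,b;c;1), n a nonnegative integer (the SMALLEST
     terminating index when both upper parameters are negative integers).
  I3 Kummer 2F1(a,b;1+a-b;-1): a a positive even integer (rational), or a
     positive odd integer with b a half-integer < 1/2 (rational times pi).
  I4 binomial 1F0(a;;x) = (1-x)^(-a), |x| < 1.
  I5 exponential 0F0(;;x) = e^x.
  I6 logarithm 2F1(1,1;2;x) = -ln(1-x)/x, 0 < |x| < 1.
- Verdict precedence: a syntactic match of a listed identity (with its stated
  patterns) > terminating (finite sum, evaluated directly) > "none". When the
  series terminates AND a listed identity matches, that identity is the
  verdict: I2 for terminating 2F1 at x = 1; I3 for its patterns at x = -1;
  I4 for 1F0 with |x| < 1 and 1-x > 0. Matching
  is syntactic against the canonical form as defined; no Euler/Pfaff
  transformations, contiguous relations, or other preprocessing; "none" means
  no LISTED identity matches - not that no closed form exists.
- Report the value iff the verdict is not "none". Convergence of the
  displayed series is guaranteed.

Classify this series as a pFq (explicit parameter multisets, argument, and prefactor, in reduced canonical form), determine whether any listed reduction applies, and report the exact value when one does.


Classification (C = \frac{3}{5}): 2F1 with upper {-\frac{5}{11}, 1}, lower {\frac{39}{11}}, argument x = 1. Verdict: the Gauss summation I1 applies (x = 1: the Gamma ratio telescopes since c-a-b = 3 > 0 and a = 1 in Z>0). Sum: \frac{28}{55}.

First insight: with t_0 = \frac{3}{5}, the factor k + 1/2 cancels (top and bottom), leaving C = 3/5, x = 1.
Consecutive-term ratio: r(k) = 1 * (k-\frac{5}{11}) (k+1) / [(k+\frac{39}{11}) (k+1)] - poly over poly, x = 1 from leading terms; C = \frac{3}{5} at k = 0.


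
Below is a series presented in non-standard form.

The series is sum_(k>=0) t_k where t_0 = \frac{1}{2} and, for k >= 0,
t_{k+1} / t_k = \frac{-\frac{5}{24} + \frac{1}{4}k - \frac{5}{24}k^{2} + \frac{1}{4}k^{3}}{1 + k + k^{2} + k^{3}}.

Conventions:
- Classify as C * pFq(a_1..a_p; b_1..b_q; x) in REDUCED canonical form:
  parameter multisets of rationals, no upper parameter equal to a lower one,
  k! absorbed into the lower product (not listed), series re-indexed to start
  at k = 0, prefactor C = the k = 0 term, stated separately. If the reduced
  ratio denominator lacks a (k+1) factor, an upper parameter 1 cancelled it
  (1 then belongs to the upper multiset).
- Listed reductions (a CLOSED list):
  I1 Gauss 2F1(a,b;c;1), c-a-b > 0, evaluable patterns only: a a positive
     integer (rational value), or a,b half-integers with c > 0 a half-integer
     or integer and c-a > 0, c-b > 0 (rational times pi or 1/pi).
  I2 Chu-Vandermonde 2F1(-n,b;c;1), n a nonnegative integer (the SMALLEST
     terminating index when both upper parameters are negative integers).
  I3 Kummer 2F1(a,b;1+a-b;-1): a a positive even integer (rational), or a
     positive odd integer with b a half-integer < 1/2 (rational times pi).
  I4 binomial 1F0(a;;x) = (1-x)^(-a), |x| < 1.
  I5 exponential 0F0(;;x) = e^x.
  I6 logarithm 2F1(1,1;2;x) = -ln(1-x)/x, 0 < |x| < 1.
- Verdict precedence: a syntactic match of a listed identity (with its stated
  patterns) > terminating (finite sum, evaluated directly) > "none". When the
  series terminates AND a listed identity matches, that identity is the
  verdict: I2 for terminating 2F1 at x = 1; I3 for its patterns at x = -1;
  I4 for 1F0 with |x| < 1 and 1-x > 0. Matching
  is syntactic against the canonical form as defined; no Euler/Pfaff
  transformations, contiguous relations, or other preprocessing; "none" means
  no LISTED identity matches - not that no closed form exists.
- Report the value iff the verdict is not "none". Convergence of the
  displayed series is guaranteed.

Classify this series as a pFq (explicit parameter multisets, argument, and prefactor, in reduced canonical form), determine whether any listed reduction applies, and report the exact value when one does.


This is \frac{1}{2} * 1F0(-\frac{5}{6}; -; \frac{1}{4}) in reduced canonical form. Verdict: binomial (I4) fires (the 1F0 binomial series: exponent 5/6, x = \frac{1}{4}). Its exact value is \frac{1}{2} \cdot \left(\frac{3}{4}\right)^{\frac{5}{6}}.

First insight: from the first term \frac{1}{2}: the ratio is unreduced: k^2 + 1 divides both sides (prefactor 1/2).
Term ratio: r(k) = \frac{1}{4} * (k-\frac{5}{6}) / [(k+1)] - rational in k, leading ratio \frac{1}{4}; with t_0 = \frac{1}{2}, classification follows.


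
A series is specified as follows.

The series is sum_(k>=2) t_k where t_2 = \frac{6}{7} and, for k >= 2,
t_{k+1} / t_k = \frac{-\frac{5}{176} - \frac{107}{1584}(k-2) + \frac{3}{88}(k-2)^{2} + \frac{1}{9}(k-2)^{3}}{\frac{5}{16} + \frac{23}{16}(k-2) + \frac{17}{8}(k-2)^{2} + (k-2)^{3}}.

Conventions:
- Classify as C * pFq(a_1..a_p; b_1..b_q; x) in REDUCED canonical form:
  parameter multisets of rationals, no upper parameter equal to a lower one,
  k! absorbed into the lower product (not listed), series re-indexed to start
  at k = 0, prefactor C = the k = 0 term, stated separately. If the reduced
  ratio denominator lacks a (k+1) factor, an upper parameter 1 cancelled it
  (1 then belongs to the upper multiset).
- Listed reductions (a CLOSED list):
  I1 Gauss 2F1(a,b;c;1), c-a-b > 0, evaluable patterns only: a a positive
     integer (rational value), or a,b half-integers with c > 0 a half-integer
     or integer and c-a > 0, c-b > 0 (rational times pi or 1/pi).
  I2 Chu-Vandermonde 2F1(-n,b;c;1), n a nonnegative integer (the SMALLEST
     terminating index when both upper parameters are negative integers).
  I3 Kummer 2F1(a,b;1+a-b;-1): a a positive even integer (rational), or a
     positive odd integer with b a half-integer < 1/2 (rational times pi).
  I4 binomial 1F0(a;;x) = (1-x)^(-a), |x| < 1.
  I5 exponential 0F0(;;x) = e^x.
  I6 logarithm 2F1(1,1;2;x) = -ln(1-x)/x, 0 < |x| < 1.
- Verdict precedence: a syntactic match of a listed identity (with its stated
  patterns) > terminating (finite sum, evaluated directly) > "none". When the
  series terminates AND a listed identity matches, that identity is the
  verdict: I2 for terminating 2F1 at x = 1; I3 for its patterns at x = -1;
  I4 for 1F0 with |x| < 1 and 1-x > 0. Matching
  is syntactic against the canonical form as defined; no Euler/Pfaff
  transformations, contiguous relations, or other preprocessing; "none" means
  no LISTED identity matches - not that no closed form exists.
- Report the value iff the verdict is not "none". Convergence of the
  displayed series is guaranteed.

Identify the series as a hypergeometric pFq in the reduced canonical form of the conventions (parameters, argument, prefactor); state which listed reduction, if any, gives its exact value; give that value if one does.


First insight: with t_0 = \frac{6}{7}, the ratio is unreduced: k + 1/2 divides both sides (prefactor 6/7).
Consecutive-term ratio: r(k) = \frac{1}{9} * (k-\frac{9}{11}) / [(k+1)] - rational in k. x = \frac{1}{9}; t_0 = \frac{6}{7}; negate the roots.

With C = \frac{6}{7}: the canonical form is 1F0(-\frac{9}{11}; -; \frac{1}{9}). Verdict: binomial (I4) matches (the 1F0 binomial series: exponent 9/11, x = \frac{1}{9}). Exact value: \frac{6}{7} \cdot \left(\frac{8}{9}\right)^{\frac{9}{11}}.


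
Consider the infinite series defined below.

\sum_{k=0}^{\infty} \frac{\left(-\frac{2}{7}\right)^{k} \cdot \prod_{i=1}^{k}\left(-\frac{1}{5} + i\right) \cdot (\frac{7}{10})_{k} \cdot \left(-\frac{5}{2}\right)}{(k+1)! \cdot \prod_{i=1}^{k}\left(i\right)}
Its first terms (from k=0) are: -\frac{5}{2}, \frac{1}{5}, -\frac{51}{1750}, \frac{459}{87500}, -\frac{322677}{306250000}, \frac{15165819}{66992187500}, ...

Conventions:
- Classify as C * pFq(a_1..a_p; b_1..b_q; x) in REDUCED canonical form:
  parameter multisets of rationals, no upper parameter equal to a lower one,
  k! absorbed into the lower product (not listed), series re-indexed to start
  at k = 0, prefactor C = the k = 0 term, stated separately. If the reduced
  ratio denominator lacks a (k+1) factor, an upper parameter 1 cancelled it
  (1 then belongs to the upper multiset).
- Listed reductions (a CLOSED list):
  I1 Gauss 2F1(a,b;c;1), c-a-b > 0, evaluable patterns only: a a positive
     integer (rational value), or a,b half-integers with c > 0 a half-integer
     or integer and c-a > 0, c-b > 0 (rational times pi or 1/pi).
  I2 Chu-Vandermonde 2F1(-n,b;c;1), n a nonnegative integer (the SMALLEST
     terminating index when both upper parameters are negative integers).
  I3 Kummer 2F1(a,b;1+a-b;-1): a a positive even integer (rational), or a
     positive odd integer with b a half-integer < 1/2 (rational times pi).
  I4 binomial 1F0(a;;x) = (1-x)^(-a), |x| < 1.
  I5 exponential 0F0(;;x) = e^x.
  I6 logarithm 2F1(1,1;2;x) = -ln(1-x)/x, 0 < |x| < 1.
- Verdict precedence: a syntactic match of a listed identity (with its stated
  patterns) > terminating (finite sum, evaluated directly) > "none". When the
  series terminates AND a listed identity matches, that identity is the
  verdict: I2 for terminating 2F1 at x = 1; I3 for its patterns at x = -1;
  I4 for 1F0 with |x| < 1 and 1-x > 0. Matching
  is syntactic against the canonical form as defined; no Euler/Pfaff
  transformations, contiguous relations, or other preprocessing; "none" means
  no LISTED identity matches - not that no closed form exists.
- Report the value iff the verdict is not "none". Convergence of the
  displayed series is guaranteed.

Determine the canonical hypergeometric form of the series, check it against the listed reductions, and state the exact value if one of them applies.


Prefactor -\frac{5}{2}, argument -\frac{2}{7}: 2F1 with upper {\frac{7}{10}, \frac{4}{5}} over lower {2}. Verdict: no listed reduction: x = -\frac{2}{7} and upper {\frac{7}{10}, \frac{4}{5}} fail every I1-I6 pattern.

The tell: t_0 being -\frac{5}{2}, the denominator's factorial ratio (C = -5/2) is a lower Pochhammer.
Consecutive-term ratio: r(k) = -\frac{2}{7} * (k+\frac{7}{10}) (k+\frac{4}{5}) / [(k+2) (k+1)] - poly over poly, x = -\frac{2}{7} from leading terms; C = -\frac{5}{2} at k = 0.


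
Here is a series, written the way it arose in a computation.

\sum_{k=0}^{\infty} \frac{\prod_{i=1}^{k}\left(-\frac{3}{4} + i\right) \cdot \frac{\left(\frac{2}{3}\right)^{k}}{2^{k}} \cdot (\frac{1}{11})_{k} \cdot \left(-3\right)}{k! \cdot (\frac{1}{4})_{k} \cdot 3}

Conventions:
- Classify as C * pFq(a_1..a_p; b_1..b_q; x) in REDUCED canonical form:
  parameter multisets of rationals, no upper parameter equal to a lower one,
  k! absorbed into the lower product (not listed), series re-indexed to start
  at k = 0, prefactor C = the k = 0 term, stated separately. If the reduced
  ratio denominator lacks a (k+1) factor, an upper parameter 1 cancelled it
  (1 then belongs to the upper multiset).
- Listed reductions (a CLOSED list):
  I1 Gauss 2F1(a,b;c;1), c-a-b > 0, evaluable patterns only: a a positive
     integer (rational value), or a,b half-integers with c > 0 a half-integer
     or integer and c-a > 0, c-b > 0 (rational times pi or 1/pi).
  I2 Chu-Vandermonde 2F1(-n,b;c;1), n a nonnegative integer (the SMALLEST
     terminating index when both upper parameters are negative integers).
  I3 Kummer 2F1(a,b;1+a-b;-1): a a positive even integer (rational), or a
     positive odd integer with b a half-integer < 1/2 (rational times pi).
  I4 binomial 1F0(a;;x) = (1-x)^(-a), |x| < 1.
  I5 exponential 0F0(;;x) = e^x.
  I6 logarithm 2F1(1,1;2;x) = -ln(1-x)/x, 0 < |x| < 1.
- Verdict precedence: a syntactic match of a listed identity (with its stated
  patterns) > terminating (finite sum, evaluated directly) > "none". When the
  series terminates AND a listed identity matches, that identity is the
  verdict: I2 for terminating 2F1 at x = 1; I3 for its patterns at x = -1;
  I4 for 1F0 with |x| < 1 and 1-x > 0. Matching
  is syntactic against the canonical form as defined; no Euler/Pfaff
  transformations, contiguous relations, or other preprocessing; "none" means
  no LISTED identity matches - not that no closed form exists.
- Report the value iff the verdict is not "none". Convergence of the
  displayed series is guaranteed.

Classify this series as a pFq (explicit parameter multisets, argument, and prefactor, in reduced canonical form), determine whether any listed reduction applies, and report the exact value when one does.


The series (x = \frac{1}{3}) is 1F0: upper {\frac{1}{11}}, lower {-}, prefactor -1. Verdict: this is the binomial series (I4) (the 1F0 binomial series: exponent -1/11, x = \frac{1}{3}). Sum: \left(-1\right) \cdot \left(\frac{2}{3}\right)^{-\frac{1}{11}}.

The tell: t_0 being -1, the parameter 1/4 appears in both the upper and lower lists and cancels.
Ratio: r(k) = \frac{1}{3} * (k+\frac{1}{11}) / [(k+1)] - poly over poly, x = \frac{1}{3} from leading terms; C = -1 at k = 0.


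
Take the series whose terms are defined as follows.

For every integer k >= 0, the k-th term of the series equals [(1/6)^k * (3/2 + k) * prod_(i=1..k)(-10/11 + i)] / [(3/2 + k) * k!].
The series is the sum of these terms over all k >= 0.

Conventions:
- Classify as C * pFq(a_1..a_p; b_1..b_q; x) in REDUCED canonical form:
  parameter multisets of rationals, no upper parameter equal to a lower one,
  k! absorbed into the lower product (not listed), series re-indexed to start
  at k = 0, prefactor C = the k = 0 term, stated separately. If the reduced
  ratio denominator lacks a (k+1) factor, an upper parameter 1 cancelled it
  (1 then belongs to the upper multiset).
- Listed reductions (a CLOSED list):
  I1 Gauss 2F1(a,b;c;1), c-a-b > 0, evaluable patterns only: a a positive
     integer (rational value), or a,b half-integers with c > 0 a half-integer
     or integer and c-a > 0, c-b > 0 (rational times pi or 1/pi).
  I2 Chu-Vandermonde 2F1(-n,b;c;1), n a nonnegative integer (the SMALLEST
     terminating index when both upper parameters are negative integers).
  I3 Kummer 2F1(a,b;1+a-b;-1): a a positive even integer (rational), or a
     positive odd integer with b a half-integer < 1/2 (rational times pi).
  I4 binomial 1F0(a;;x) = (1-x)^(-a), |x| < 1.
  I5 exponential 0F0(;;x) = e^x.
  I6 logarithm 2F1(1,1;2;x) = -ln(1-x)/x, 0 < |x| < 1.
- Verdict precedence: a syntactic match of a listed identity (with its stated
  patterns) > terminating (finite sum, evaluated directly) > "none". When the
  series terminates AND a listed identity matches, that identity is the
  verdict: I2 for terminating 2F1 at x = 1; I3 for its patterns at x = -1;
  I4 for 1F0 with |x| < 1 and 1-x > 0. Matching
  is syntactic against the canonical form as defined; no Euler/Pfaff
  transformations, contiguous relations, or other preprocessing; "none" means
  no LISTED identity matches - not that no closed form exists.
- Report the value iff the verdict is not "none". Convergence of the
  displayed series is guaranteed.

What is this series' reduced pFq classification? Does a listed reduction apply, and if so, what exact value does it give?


This is 1 * 1F0(1/11; -; 1/6) in reduced canonical form. Verdict: the I4 binomial reduction applies (the 1F0 binomial series: exponent -1/11, x = 1/6). Exact value: (5/6)^(-1/11).

First insight: x = (1/6) and the running product (C = 1) telescopes to a rising factorial.
Adjacent-term ratio: r(k) = (1/6) * (k+1/11) / [(k+1)] - rational; roots negated = parameters, x = (1/6), C = 1.
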